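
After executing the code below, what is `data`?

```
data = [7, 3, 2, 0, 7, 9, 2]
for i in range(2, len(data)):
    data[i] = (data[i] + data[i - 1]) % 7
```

i=2: data[2] = (2+3)%7 = 5 → [7, 3, 5, 0, 7, 9, 2]
i=3: data[3] = (0+5)%7 = 5 → [7, 3, 5, 5, 7, 9, 2]
i=4: data[4] = (7+5)%7 = 5 → [7, 3, 5, 5, 5, 9, 2]
i=5: data[5] = (9+5)%7 = 0 → [7, 3, 5, 5, 5, 0, 2]
i=6: data[6] = (2+0)%7 = 2 → [7, 3, 5, 5, 5, 0, 2]

[7, 3, 5, 5, 5, 0, 2]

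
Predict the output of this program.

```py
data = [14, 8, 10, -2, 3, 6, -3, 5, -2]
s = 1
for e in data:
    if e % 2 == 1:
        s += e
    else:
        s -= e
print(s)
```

-28

e=14: not odd, s = 1-14 = -13
e=8: not odd, s = (-13)-8 = -21
e=10: not odd, s = (-21)-10 = -31
e=-2: not odd, s = (-31)-(-2) = -29
e=3: odd, s = (-29)+3 = -26
e=6: not odd, s = (-26)-6 = -32
e=-3: odd, s = (-32)+(-3) = -35
e=5: odd, s = (-35)+5 = -30
e=-2: not odd, s = (-30)-(-2) = -28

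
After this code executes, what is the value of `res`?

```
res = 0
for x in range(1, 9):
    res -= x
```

-36

x=1: res = 0-1 = -1
x=2: res = (-1)-2 = -3
x=3: res = (-3)-3 = -6
x=4: res = (-6)-4 = -10
x=5: res = (-10)-5 = -15
x=6: res = (-15)-6 = -21
x=7: res = (-21)-7 = -28
x=8: res = (-28)-8 = -36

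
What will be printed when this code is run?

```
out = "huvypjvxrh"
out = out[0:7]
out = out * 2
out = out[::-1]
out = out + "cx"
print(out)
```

slice [0:7] → 'huvypjv'
repeat ×2 → 'huvypjvhuvypjv'
reverse → 'vjpyvuhvjpyvuh'
+ 'cx' → 'vjpyvuhvjpyvuhcx'

vjpyvuhvjpyvuhcx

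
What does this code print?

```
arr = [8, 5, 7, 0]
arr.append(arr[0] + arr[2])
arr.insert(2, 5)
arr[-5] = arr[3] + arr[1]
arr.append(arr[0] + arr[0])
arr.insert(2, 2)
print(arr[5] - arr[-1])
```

-16

append arr[0]+arr[2] = 8+7 = 15 → [8, 5, 7, 0, 15]
insert 5 at 2 → [8, 5, 5, 7, 0, 15]
arr[-5] = arr[3]+arr[1] = 7+5 = 12 → [8, 12, 5, 7, 0, 15]
append arr[0]+arr[0] = 8+8 = 16 → [8, 12, 5, 7, 0, 15, 16]
insert 2 at 2 → [8, 12, 2, 5, 7, 0, 15, 16]
arr[5]-arr[-1] = 0-16 = -16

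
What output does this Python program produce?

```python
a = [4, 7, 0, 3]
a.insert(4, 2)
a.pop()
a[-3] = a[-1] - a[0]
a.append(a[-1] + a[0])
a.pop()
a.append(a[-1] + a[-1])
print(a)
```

insert 2 at 4 → [4, 7, 0, 3, 2]
pop() removes 2 → [4, 7, 0, 3]
a[-3] = a[-1]-a[0] = 3-4 = -1 → [4, -1, 0, 3]
append a[-1]+a[0] = 3+4 = 7 → [4, -1, 0, 3, 7]
pop() removes 7 → [4, -1, 0, 3]
append a[-1]+a[-1] = 3+3 = 6 → [4, -1, 0, 3, 6]

[4, -1, 0, 3, 6]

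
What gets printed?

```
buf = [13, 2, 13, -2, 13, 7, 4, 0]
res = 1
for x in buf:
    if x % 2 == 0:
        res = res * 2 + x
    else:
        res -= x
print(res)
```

-360

x=13: not even, res = 1-13 = -12
x=2: even, res = (-12)*2+2 = -22
x=13: not even, res = (-22)-13 = -35
x=-2: even, res = (-35)*2+(-2) = -72
x=13: not even, res = (-72)-13 = -85
x=7: not even, res = (-85)-7 = -92
x=4: even, res = (-92)*2+4 = -180
x=0: even, res = (-180)*2+0 = -360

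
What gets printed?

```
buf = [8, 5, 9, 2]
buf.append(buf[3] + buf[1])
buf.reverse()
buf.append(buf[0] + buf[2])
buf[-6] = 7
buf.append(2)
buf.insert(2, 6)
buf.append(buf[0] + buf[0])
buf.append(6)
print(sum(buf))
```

append buf[3]+buf[1] = 2+5 = 7 → [8, 5, 9, 2, 7]
reverse → [7, 2, 9, 5, 8]
append buf[0]+buf[2] = 7+9 = 16 → [7, 2, 9, 5, 8, 16]
buf[-6] = 7 → [7, 2, 9, 5, 8, 16]
append 2 → [7, 2, 9, 5, 8, 16, 2]
insert 6 at 2 → [7, 2, 6, 9, 5, 8, 16, 2]
append buf[0]+buf[0] = 7+7 = 14 → [7, 2, 6, 9, 5, 8, 16, 2, 14]
append 6 → [7, 2, 6, 9, 5, 8, 16, 2, 14, 6]
sum = 75

75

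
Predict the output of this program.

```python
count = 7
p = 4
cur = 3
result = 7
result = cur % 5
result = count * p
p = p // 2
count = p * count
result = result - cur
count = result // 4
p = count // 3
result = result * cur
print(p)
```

2

result = 3%5 = 3
result = 7*4 = 28
p = 4//2 = 2
count = 2*7 = 14
result = 28-3 = 25
count = 25//4 = 6
p = 6//3 = 2
result = 25*3 = 75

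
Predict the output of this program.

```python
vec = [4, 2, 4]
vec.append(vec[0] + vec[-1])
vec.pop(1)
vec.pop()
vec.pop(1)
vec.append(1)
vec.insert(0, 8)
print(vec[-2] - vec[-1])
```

append vec[0]+vec[-1] = 4+4 = 8 → [4, 2, 4, 8]
pop(1) removes 2 → [4, 4, 8]
pop() removes 8 → [4, 4]
pop(1) removes 4 → [4]
append 1 → [4, 1]
insert 8 at 0 → [8, 4, 1]
vec[-2]-vec[-1] = 4-1 = 3

3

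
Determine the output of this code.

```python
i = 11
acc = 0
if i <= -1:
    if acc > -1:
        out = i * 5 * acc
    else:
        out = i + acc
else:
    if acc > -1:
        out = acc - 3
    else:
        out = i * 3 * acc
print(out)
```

-3

i=11, acc=0
i <= -1 is False; acc > -1 is True
→ out = acc - 3 = -3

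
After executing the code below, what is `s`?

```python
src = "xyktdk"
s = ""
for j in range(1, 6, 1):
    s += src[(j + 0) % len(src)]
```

'yktdk'

j=1: add src[1]='y' → 'y'
j=2: add src[2]='k' → 'yk'
j=3: add src[3]='t' → 'ykt'
j=4: add src[4]='d' → 'yktd'
j=5: add src[5]='k' → 'yktdk'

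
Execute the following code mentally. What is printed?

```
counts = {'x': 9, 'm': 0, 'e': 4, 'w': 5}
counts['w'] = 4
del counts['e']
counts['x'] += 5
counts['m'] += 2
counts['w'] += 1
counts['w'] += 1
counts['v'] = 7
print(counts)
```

{'x': 14, 'm': 2, 'w': 6, 'v': 7}

counts['w'] = 4 → {'x': 9, 'm': 0, 'e': 4, 'w': 4}
del 'e' → {'x': 9, 'm': 0, 'w': 4}
counts['x'] = 9+5 = 14 → {'x': 14, 'm': 0, 'w': 4}
counts['m'] = 0+2 = 2 → {'x': 14, 'm': 2, 'w': 4}
counts['w'] = 4+1 = 5 → {'x': 14, 'm': 2, 'w': 5}
counts['w'] = 5+1 = 6 → {'x': 14, 'm': 2, 'w': 6}
counts['v'] = 7 → {'x': 14, 'm': 2, 'w': 6, 'v': 7}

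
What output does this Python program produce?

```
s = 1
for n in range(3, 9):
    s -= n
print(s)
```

n=3: s = 1-3 = -2
n=4: s = (-2)-4 = -6
n=5: s = (-6)-5 = -11
n=6: s = (-11)-6 = -17
n=7: s = (-17)-7 = -24
n=8: s = (-24)-8 = -32

-32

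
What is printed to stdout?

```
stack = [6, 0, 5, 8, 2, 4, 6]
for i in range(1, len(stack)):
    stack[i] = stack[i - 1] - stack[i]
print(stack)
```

i=1: stack[1] = 6-0 = 6 → [6, 6, 5, 8, 2, 4, 6]
i=2: stack[2] = 6-5 = 1 → [6, 6, 1, 8, 2, 4, 6]
i=3: stack[3] = 1-8 = -7 → [6, 6, 1, -7, 2, 4, 6]
i=4: stack[4] = (-7)-2 = -9 → [6, 6, 1, -7, -9, 4, 6]
i=5: stack[5] = (-9)-4 = -13 → [6, 6, 1, -7, -9, -13, 6]
i=6: stack[6] = (-13)-6 = -19 → [6, 6, 1, -7, -9, -13, -19]

[6, 6, 1, -7, -9, -13, -19]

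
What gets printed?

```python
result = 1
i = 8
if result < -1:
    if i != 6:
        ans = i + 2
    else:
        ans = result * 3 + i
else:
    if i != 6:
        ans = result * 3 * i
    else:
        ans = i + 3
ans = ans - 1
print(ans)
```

23

result=1, i=8
result < -1 is False; i != 6 is True
→ ans = result * 3 * i = 24
ans = 24-1 = 23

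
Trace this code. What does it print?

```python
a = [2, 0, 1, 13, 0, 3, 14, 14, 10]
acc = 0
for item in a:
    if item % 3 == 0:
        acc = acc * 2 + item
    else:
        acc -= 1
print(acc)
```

-16

item=2: not %3==0, acc = 0-1 = -1
item=0: %3==0, acc = (-1)*2+0 = -2
item=1: not %3==0, acc = (-2)-1 = -3
item=13: not %3==0, acc = (-3)-1 = -4
item=0: %3==0, acc = (-4)*2+0 = -8
item=3: %3==0, acc = (-8)*2+3 = -13
item=14: not %3==0, acc = (-13)-1 = -14
item=14: not %3==0, acc = (-14)-1 = -15
item=10: not %3==0, acc = (-15)-1 = -16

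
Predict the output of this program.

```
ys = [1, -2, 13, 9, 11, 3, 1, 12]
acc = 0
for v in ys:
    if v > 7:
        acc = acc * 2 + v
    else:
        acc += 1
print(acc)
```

210

v=1: not >7, acc = 0+1 = 1
v=-2: not >7, acc = 1+1 = 2
v=13: >7, acc = 2*2+13 = 17
v=9: >7, acc = 17*2+9 = 43
v=11: >7, acc = 43*2+11 = 97
v=3: not >7, acc = 97+1 = 98
v=1: not >7, acc = 98+1 = 99
v=12: >7, acc = 99*2+12 = 210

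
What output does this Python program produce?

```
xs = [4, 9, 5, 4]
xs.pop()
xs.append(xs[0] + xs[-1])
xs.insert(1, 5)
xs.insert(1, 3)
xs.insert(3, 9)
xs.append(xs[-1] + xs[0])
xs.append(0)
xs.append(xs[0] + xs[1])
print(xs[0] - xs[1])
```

1

pop() removes 4 → [4, 9, 5]
append xs[0]+xs[-1] = 4+5 = 9 → [4, 9, 5, 9]
insert 5 at 1 → [4, 5, 9, 5, 9]
insert 3 at 1 → [4, 3, 5, 9, 5, 9]
insert 9 at 3 → [4, 3, 5, 9, 9, 5, 9]
append xs[-1]+xs[0] = 9+4 = 13 → [4, 3, 5, 9, 9, 5, 9, 13]
append 0 → [4, 3, 5, 9, 9, 5, 9, 13, 0]
append xs[0]+xs[1] = 4+3 = 7 → [4, 3, 5, 9, 9, 5, 9, 13, 0, 7]
xs[0]-xs[1] = 4-3 = 1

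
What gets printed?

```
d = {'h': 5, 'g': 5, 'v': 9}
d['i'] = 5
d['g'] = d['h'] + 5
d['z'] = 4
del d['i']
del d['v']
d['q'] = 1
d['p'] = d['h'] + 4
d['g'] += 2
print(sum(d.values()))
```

31

d['i'] = 5 → {'h': 5, 'g': 5, 'v': 9, 'i': 5}
d['g'] = d['h']+5 = 10 → {'h': 5, 'g': 10, 'v': 9, 'i': 5}
d['z'] = 4 → {'h': 5, 'g': 10, 'v': 9, 'i': 5, 'z': 4}
del 'i' → {'h': 5, 'g': 10, 'v': 9, 'z': 4}
del 'v' → {'h': 5, 'g': 10, 'z': 4}
d['q'] = 1 → {'h': 5, 'g': 10, 'z': 4, 'q': 1}
d['p'] = d['h']+4 = 9 → {'h': 5, 'g': 10, 'z': 4, 'q': 1, 'p': 9}
d['g'] = 10+2 = 12 → {'h': 5, 'g': 12, 'z': 4, 'q': 1, 'p': 9}
sum of values = 31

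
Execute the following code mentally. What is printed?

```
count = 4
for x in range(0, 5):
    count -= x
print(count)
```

-6

x=0: count = 4-0 = 4
x=1: count = 4-1 = 3
x=2: count = 3-2 = 1
x=3: count = 1-3 = -2
x=4: count = (-2)-4 = -6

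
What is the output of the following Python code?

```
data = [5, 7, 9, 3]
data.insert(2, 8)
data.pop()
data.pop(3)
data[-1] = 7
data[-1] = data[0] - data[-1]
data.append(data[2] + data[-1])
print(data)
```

insert 8 at 2 → [5, 7, 8, 9, 3]
pop() removes 3 → [5, 7, 8, 9]
pop(3) removes 9 → [5, 7, 8]
data[-1] = 7 → [5, 7, 7]
data[-1] = data[0]-data[-1] = 5-7 = -2 → [5, 7, -2]
append data[2]+data[-1] = (-2)+(-2) = -4 → [5, 7, -2, -4]

[5, 7, -2, -4]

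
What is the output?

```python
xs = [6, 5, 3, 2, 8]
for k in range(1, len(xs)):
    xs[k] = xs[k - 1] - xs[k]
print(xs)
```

[6, 1, -2, -4, -12]

k=1: xs[1] = 6-5 = 1 → [6, 1, 3, 2, 8]
k=2: xs[2] = 1-3 = -2 → [6, 1, -2, 2, 8]
k=3: xs[3] = (-2)-2 = -4 → [6, 1, -2, -4, 8]
k=4: xs[4] = (-4)-8 = -12 → [6, 1, -2, -4, -12]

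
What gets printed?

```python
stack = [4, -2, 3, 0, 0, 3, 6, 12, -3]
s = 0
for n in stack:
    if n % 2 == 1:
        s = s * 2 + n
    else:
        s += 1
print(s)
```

n=4: not odd, s = 0+1 = 1
n=-2: not odd, s = 1+1 = 2
n=3: odd, s = 2*2+3 = 7
n=0: not odd, s = 7+1 = 8
n=0: not odd, s = 8+1 = 9
n=3: odd, s = 9*2+3 = 21
n=6: not odd, s = 21+1 = 22
n=12: not odd, s = 22+1 = 23
n=-3: odd, s = 23*2+(-3) = 43

43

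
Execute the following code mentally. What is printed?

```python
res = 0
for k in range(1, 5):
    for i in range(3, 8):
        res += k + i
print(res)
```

k=1,i=3: res = 0+4 = 4
k=1,i=4: res = 4+5 = 9
k=1,i=5: res = 9+6 = 15
k=1,i=6: res = 15+7 = 22
k=1,i=7: res = 22+8 = 30
k=2,i=3: res = 30+5 = 35
k=2,i=4: res = 35+6 = 41
k=2,i=5: res = 41+7 = 48
k=2,i=6: res = 48+8 = 56
k=2,i=7: res = 56+9 = 65
k=3,i=3: res = 65+6 = 71
k=3,i=4: res = 71+7 = 78
k=3,i=5: res = 78+8 = 86
k=3,i=6: res = 86+9 = 95
k=3,i=7: res = 95+10 = 105
k=4,i=3: res = 105+7 = 112
k=4,i=4: res = 112+8 = 120
k=4,i=5: res = 120+9 = 129
k=4,i=6: res = 129+10 = 139
k=4,i=7: res = 139+11 = 150

150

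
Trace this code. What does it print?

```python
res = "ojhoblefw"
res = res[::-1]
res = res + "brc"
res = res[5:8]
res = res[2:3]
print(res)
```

reverse → 'wfelbohjo'
+ 'brc' → 'wfelbohjobrc'
slice [5:8] → 'ohj'
slice [2:3] → 'j'

j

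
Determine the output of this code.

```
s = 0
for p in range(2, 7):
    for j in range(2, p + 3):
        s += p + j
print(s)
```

215

p=2,j=2: s = 0+4 = 4
p=2,j=3: s = 4+5 = 9
p=2,j=4: s = 9+6 = 15
p=3,j=2: s = 15+5 = 20
p=3,j=3: s = 20+6 = 26
p=3,j=4: s = 26+7 = 33
p=3,j=5: s = 33+8 = 41
p=4,j=2: s = 41+6 = 47
p=4,j=3: s = 47+7 = 54
p=4,j=4: s = 54+8 = 62
p=4,j=5: s = 62+9 = 71
p=4,j=6: s = 71+10 = 81
p=5,j=2: s = 81+7 = 88
p=5,j=3: s = 88+8 = 96
p=5,j=4: s = 96+9 = 105
p=5,j=5: s = 105+10 = 115
p=5,j=6: s = 115+11 = 126
p=5,j=7: s = 126+12 = 138
p=6,j=2: s = 138+8 = 146
p=6,j=3: s = 146+9 = 155
p=6,j=4: s = 155+10 = 165
p=6,j=5: s = 165+11 = 176
p=6,j=6: s = 176+12 = 188
p=6,j=7: s = 188+13 = 201
p=6,j=8: s = 201+14 = 215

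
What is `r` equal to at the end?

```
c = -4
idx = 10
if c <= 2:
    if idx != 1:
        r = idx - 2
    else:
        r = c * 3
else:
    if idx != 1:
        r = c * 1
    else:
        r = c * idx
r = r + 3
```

c=-4, idx=10
c <= 2 is True; idx != 1 is True
→ r = idx - 2 = 8
r = 8+3 = 11

11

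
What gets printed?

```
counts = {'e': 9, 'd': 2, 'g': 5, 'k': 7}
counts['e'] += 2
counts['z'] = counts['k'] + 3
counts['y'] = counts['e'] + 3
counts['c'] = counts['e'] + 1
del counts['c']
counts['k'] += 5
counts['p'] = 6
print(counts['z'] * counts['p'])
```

counts['e'] = 9+2 = 11 → {'e': 11, 'd': 2, 'g': 5, 'k': 7}
counts['z'] = counts['k']+3 = 10 → {'e': 11, 'd': 2, 'g': 5, 'k': 7, 'z': 10}
counts['y'] = counts['e']+3 = 14 → {'e': 11, 'd': 2, 'g': 5, 'k': 7, 'z': 10, 'y': 14}
counts['c'] = counts['e']+1 = 12 → {'e': 11, 'd': 2, 'g': 5, 'k': 7, 'z': 10, 'y': 14, 'c': 12}
del 'c' → {'e': 11, 'd': 2, 'g': 5, 'k': 7, 'z': 10, 'y': 14}
counts['k'] = 7+5 = 12 → {'e': 11, 'd': 2, 'g': 5, 'k': 12, 'z': 10, 'y': 14}
counts['p'] = 6 → {'e': 11, 'd': 2, 'g': 5, 'k': 12, 'z': 10, 'y': 14, 'p': 6}
counts['z']*counts['p'] = 10*6 = 60

60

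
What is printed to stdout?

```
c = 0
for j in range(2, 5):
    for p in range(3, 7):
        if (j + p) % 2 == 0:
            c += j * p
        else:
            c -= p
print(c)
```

58

j=2,p=3: odd sum, c = 0-3 = -3
j=2,p=4: even sum, c = (-3)+8 = 5
j=2,p=5: odd sum, c = 5-5 = 0
j=2,p=6: even sum, c = 0+12 = 12
j=3,p=3: even sum, c = 12+9 = 21
j=3,p=4: odd sum, c = 21-4 = 17
j=3,p=5: even sum, c = 17+15 = 32
j=3,p=6: odd sum, c = 32-6 = 26
j=4,p=3: odd sum, c = 26-3 = 23
j=4,p=4: even sum, c = 23+16 = 39
j=4,p=5: odd sum, c = 39-5 = 34
j=4,p=6: even sum, c = 34+24 = 58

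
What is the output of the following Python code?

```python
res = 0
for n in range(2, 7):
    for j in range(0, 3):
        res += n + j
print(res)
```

n=2,j=0: res = 0+2 = 2
n=2,j=1: res = 2+3 = 5
n=2,j=2: res = 5+4 = 9
n=3,j=0: res = 9+3 = 12
n=3,j=1: res = 12+4 = 16
n=3,j=2: res = 16+5 = 21
n=4,j=0: res = 21+4 = 25
n=4,j=1: res = 25+5 = 30
n=4,j=2: res = 30+6 = 36
n=5,j=0: res = 36+5 = 41
n=5,j=1: res = 41+6 = 47
n=5,j=2: res = 47+7 = 54
n=6,j=0: res = 54+6 = 60
n=6,j=1: res = 60+7 = 67
n=6,j=2: res = 67+8 = 75

75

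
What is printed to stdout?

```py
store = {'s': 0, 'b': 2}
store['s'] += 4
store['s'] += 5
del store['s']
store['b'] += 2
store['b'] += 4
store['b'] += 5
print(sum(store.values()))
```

13

store['s'] = 0+4 = 4 → {'s': 4, 'b': 2}
store['s'] = 4+5 = 9 → {'s': 9, 'b': 2}
del 's' → {'b': 2}
store['b'] = 2+2 = 4 → {'b': 4}
store['b'] = 4+4 = 8 → {'b': 8}
store['b'] = 8+5 = 13 → {'b': 13}
sum of values = 13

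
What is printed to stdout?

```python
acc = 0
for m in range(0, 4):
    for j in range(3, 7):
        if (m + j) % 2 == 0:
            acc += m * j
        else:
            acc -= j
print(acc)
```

m=0,j=3: odd sum, acc = 0-3 = -3
m=0,j=4: even sum, acc = (-3)+0 = -3
m=0,j=5: odd sum, acc = (-3)-5 = -8
m=0,j=6: even sum, acc = (-8)+0 = -8
m=1,j=3: even sum, acc = (-8)+3 = -5
m=1,j=4: odd sum, acc = (-5)-4 = -9
m=1,j=5: even sum, acc = (-9)+5 = -4
m=1,j=6: odd sum, acc = (-4)-6 = -10
m=2,j=3: odd sum, acc = (-10)-3 = -13
m=2,j=4: even sum, acc = (-13)+8 = -5
m=2,j=5: odd sum, acc = (-5)-5 = -10
m=2,j=6: even sum, acc = (-10)+12 = 2
m=3,j=3: even sum, acc = 2+9 = 11
m=3,j=4: odd sum, acc = 11-4 = 7
m=3,j=5: even sum, acc = 7+15 = 22
m=3,j=6: odd sum, acc = 22-6 = 16

16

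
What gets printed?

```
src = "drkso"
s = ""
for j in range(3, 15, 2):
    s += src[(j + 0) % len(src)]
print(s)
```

j=3: add src[3]='s' → 's'
j=5: add src[0]='d' → 'sd'
j=7: add src[2]='k' → 'sdk'
j=9: add src[4]='o' → 'sdko'
j=11: add src[1]='r' → 'sdkor'
j=13: add src[3]='s' → 'sdkors'

sdkors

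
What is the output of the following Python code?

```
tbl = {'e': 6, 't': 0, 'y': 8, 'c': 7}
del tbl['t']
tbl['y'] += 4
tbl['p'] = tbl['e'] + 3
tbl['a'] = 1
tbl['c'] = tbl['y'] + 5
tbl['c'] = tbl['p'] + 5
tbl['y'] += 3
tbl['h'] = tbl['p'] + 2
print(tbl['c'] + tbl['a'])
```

del 't' → {'e': 6, 'y': 8, 'c': 7}
tbl['y'] = 8+4 = 12 → {'e': 6, 'y': 12, 'c': 7}
tbl['p'] = tbl['e']+3 = 9 → {'e': 6, 'y': 12, 'c': 7, 'p': 9}
tbl['a'] = 1 → {'e': 6, 'y': 12, 'c': 7, 'p': 9, 'a': 1}
tbl['c'] = tbl['y']+5 = 17 → {'e': 6, 'y': 12, 'c': 17, 'p': 9, 'a': 1}
tbl['c'] = tbl['p']+5 = 14 → {'e': 6, 'y': 12, 'c': 14, 'p': 9, 'a': 1}
tbl['y'] = 12+3 = 15 → {'e': 6, 'y': 15, 'c': 14, 'p': 9, 'a': 1}
tbl['h'] = tbl['p']+2 = 11 → {'e': 6, 'y': 15, 'c': 14, 'p': 9, 'a': 1, 'h': 11}
tbl['c']+tbl['a'] = 14+1 = 15

15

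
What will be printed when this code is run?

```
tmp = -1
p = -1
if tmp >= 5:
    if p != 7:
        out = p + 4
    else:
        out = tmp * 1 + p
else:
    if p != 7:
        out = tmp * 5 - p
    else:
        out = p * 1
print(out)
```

-4

tmp=-1, p=-1
tmp >= 5 is False; p != 7 is True
→ out = tmp * 5 - p = -4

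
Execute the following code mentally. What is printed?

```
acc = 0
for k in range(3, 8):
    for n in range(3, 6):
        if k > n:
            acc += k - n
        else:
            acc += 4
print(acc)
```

43

k=3,n=3: not 3>3, acc = 0+4 = 4
k=3,n=4: not 3>4, acc = 4+4 = 8
k=3,n=5: not 3>5, acc = 8+4 = 12
k=4,n=3: 4>3, acc = 12+1 = 13
k=4,n=4: not 4>4, acc = 13+4 = 17
k=4,n=5: not 4>5, acc = 17+4 = 21
k=5,n=3: 5>3, acc = 21+2 = 23
k=5,n=4: 5>4, acc = 23+1 = 24
k=5,n=5: not 5>5, acc = 24+4 = 28
k=6,n=3: 6>3, acc = 28+3 = 31
k=6,n=4: 6>4, acc = 31+2 = 33
k=6,n=5: 6>5, acc = 33+1 = 34
k=7,n=3: 7>3, acc = 34+4 = 38
k=7,n=4: 7>4, acc = 38+3 = 41
k=7,n=5: 7>5, acc = 41+2 = 43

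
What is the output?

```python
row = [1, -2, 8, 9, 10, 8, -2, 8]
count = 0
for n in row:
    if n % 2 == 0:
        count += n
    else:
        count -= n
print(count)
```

20

n=1: not even, count = 0-1 = -1
n=-2: even, count = (-1)+(-2) = -3
n=8: even, count = (-3)+8 = 5
n=9: not even, count = 5-9 = -4
n=10: even, count = (-4)+10 = 6
n=8: even, count = 6+8 = 14
n=-2: even, count = 14+(-2) = 12
n=8: even, count = 12+8 = 20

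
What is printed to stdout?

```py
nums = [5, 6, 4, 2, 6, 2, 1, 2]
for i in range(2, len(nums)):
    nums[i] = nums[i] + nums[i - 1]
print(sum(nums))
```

115

i=2: nums[2] = 4+6 = 10 → [5, 6, 10, 2, 6, 2, 1, 2]
i=3: nums[3] = 2+10 = 12 → [5, 6, 10, 12, 6, 2, 1, 2]
i=4: nums[4] = 6+12 = 18 → [5, 6, 10, 12, 18, 2, 1, 2]
i=5: nums[5] = 2+18 = 20 → [5, 6, 10, 12, 18, 20, 1, 2]
i=6: nums[6] = 1+20 = 21 → [5, 6, 10, 12, 18, 20, 21, 2]
i=7: nums[7] = 2+21 = 23 → [5, 6, 10, 12, 18, 20, 21, 23]
sum = 115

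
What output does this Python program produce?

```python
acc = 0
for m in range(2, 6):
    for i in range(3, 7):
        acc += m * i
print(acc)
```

m=2,i=3: acc = 0+6 = 6
m=2,i=4: acc = 6+8 = 14
m=2,i=5: acc = 14+10 = 24
m=2,i=6: acc = 24+12 = 36
m=3,i=3: acc = 36+9 = 45
m=3,i=4: acc = 45+12 = 57
m=3,i=5: acc = 57+15 = 72
m=3,i=6: acc = 72+18 = 90
m=4,i=3: acc = 90+12 = 102
m=4,i=4: acc = 102+16 = 118
m=4,i=5: acc = 118+20 = 138
m=4,i=6: acc = 138+24 = 162
m=5,i=3: acc = 162+15 = 177
m=5,i=4: acc = 177+20 = 197
m=5,i=5: acc = 197+25 = 222
m=5,i=6: acc = 222+30 = 252

252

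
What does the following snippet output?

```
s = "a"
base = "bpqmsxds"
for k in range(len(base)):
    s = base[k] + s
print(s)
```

sdxsmqpba

k=0: prepend 'b' → 'ba'
k=1: prepend 'p' → 'pba'
k=2: prepend 'q' → 'qpba'
k=3: prepend 'm' → 'mqpba'
k=4: prepend 's' → 'smqpba'
k=5: prepend 'x' → 'xsmqpba'
k=6: prepend 'd' → 'dxsmqpba'
k=7: prepend 's' → 'sdxsmqpba'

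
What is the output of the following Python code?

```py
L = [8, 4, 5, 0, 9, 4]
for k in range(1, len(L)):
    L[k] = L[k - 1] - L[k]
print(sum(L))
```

k=1: L[1] = 8-4 = 4 → [8, 4, 5, 0, 9, 4]
k=2: L[2] = 4-5 = -1 → [8, 4, -1, 0, 9, 4]
k=3: L[3] = (-1)-0 = -1 → [8, 4, -1, -1, 9, 4]
k=4: L[4] = (-1)-9 = -10 → [8, 4, -1, -1, -10, 4]
k=5: L[5] = (-10)-4 = -14 → [8, 4, -1, -1, -10, -14]
sum = -14

-14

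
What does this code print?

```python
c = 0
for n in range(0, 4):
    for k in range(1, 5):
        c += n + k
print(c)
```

n=0,k=1: c = 0+1 = 1
n=0,k=2: c = 1+2 = 3
n=0,k=3: c = 3+3 = 6
n=0,k=4: c = 6+4 = 10
n=1,k=1: c = 10+2 = 12
n=1,k=2: c = 12+3 = 15
n=1,k=3: c = 15+4 = 19
n=1,k=4: c = 19+5 = 24
n=2,k=1: c = 24+3 = 27
n=2,k=2: c = 27+4 = 31
n=2,k=3: c = 31+5 = 36
n=2,k=4: c = 36+6 = 42
n=3,k=1: c = 42+4 = 46
n=3,k=2: c = 46+5 = 51
n=3,k=3: c = 51+6 = 57
n=3,k=4: c = 57+7 = 64

64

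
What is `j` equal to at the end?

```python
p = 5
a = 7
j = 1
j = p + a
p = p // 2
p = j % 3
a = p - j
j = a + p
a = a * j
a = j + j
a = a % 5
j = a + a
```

2

j = 5+7 = 12
p = 5//2 = 2
p = 12%3 = 0
a = 0-12 = -12
j = (-12)+0 = -12
a = (-12)*(-12) = 144
a = (-12)+(-12) = -24
a = (-24)%5 = 1
j = 1+1 = 2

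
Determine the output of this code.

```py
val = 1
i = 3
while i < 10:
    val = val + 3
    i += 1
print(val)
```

22

i=3: val = 1+3 = 4
i=4: val = 4+3 = 7
i=5: val = 7+3 = 10
i=6: val = 10+3 = 13
i=7: val = 13+3 = 16
i=8: val = 16+3 = 19
i=9: val = 19+3 = 22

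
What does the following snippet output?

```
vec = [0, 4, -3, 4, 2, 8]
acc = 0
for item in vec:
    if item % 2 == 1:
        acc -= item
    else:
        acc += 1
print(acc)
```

item=0: not odd, acc = 0+1 = 1
item=4: not odd, acc = 1+1 = 2
item=-3: odd, acc = 2-(-3) = 5
item=4: not odd, acc = 5+1 = 6
item=2: not odd, acc = 6+1 = 7
item=8: not odd, acc = 7+1 = 8

8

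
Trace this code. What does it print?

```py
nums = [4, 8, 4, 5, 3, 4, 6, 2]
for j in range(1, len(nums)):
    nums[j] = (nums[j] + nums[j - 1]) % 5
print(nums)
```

j=1: nums[1] = (8+4)%5 = 2 → [4, 2, 4, 5, 3, 4, 6, 2]
j=2: nums[2] = (4+2)%5 = 1 → [4, 2, 1, 5, 3, 4, 6, 2]
j=3: nums[3] = (5+1)%5 = 1 → [4, 2, 1, 1, 3, 4, 6, 2]
j=4: nums[4] = (3+1)%5 = 4 → [4, 2, 1, 1, 4, 4, 6, 2]
j=5: nums[5] = (4+4)%5 = 3 → [4, 2, 1, 1, 4, 3, 6, 2]
j=6: nums[6] = (6+3)%5 = 4 → [4, 2, 1, 1, 4, 3, 4, 2]
j=7: nums[7] = (2+4)%5 = 1 → [4, 2, 1, 1, 4, 3, 4, 1]

[4, 2, 1, 1, 4, 3, 4, 1]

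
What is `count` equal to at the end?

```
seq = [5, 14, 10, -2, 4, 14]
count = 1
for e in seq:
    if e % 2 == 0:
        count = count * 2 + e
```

350

e=5: not even
e=14: even, count = 1*2+14 = 16
e=10: even, count = 16*2+10 = 42
e=-2: even, count = 42*2+(-2) = 82
e=4: even, count = 82*2+4 = 168
e=14: even, count = 168*2+14 = 350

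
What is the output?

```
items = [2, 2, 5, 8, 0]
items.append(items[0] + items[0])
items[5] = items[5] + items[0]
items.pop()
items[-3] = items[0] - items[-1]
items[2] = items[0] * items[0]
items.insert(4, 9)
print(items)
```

[2, 2, 4, 8, 9, 0]

append items[0]+items[0] = 2+2 = 4 → [2, 2, 5, 8, 0, 4]
items[5] = items[5]+items[0] = 4+2 = 6 → [2, 2, 5, 8, 0, 6]
pop() removes 6 → [2, 2, 5, 8, 0]
items[-3] = items[0]-items[-1] = 2-0 = 2 → [2, 2, 2, 8, 0]
items[2] = items[0]*items[0] = 2*2 = 4 → [2, 2, 4, 8, 0]
insert 9 at 4 → [2, 2, 4, 8, 9, 0]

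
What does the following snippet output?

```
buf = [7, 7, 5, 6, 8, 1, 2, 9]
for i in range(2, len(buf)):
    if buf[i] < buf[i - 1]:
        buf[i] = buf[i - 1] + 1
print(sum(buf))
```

77

i=2: 5<7, buf[2] = 7+1 = 8 → [7, 7, 8, 6, 8, 1, 2, 9]
i=3: 6<8, buf[3] = 8+1 = 9 → [7, 7, 8, 9, 8, 1, 2, 9]
i=4: 8<9, buf[4] = 9+1 = 10 → [7, 7, 8, 9, 10, 1, 2, 9]
i=5: 1<10, buf[5] = 10+1 = 11 → [7, 7, 8, 9, 10, 11, 2, 9]
i=6: 2<11, buf[6] = 11+1 = 12 → [7, 7, 8, 9, 10, 11, 12, 9]
i=7: 9<12, buf[7] = 12+1 = 13 → [7, 7, 8, 9, 10, 11, 12, 13]
sum = 77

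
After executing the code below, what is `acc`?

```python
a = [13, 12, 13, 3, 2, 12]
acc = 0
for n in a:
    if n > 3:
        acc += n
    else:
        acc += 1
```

52

n=13: >3, acc = 0+13 = 13
n=12: >3, acc = 13+12 = 25
n=13: >3, acc = 25+13 = 38
n=3: not >3, acc = 38+1 = 39
n=2: not >3, acc = 39+1 = 40
n=12: >3, acc = 40+12 = 52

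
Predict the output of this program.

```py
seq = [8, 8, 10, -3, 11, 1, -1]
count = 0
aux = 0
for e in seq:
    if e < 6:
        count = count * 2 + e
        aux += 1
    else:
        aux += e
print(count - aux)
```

e=8: not <6; aux=8
e=8: not <6; aux=16
e=10: not <6; aux=26
e=-3: <6, count = 0*2+(-3) = -3; aux=27
e=11: not <6; aux=38
e=1: <6, count = (-3)*2+1 = -5; aux=39
e=-1: <6, count = (-5)*2+(-1) = -11; aux=40
count-aux = (-11)-40 = -51

-51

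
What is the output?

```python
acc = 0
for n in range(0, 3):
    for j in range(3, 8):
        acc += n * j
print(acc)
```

75

n=0,j=3: acc = 0+0 = 0
n=0,j=4: acc = 0+0 = 0
n=0,j=5: acc = 0+0 = 0
n=0,j=6: acc = 0+0 = 0
n=0,j=7: acc = 0+0 = 0
n=1,j=3: acc = 0+3 = 3
n=1,j=4: acc = 3+4 = 7
n=1,j=5: acc = 7+5 = 12
n=1,j=6: acc = 12+6 = 18
n=1,j=7: acc = 18+7 = 25
n=2,j=3: acc = 25+6 = 31
n=2,j=4: acc = 31+8 = 39
n=2,j=5: acc = 39+10 = 49
n=2,j=6: acc = 49+12 = 61
n=2,j=7: acc = 61+14 = 75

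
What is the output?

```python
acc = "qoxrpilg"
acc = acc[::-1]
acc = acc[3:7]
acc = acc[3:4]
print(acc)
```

o

reverse → 'gliprxoq'
slice [3:7] → 'prxo'
slice [3:4] → 'o'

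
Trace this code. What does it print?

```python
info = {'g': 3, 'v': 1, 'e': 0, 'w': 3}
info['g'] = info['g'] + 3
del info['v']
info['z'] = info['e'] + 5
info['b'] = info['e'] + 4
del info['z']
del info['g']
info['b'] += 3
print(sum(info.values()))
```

10

info['g'] = info['g']+3 = 6 → {'g': 6, 'v': 1, 'e': 0, 'w': 3}
del 'v' → {'g': 6, 'e': 0, 'w': 3}
info['z'] = info['e']+5 = 5 → {'g': 6, 'e': 0, 'w': 3, 'z': 5}
info['b'] = info['e']+4 = 4 → {'g': 6, 'e': 0, 'w': 3, 'z': 5, 'b': 4}
del 'z' → {'g': 6, 'e': 0, 'w': 3, 'b': 4}
del 'g' → {'e': 0, 'w': 3, 'b': 4}
info['b'] = 4+3 = 7 → {'e': 0, 'w': 3, 'b': 7}
sum of values = 10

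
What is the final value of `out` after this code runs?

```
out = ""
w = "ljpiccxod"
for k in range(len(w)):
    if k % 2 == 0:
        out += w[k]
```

'lpcxd'

k=0: add 'l' → 'l'
k=1: skip
k=2: add 'p' → 'lp'
k=3: skip
k=4: add 'c' → 'lpc'
k=5: skip
k=6: add 'x' → 'lpcx'
k=7: skip
k=8: add 'd' → 'lpcxd'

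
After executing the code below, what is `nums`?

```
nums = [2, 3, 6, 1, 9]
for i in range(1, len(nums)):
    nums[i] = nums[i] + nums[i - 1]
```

[2, 5, 11, 12, 21]

i=1: nums[1] = 3+2 = 5 → [2, 5, 6, 1, 9]
i=2: nums[2] = 6+5 = 11 → [2, 5, 11, 1, 9]
i=3: nums[3] = 1+11 = 12 → [2, 5, 11, 12, 9]
i=4: nums[4] = 9+12 = 21 → [2, 5, 11, 12, 21]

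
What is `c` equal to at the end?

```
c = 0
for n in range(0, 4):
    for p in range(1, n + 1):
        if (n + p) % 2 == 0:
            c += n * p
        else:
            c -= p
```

n=1,p=1: even sum, c = 0+1 = 1
n=2,p=1: odd sum, c = 1-1 = 0
n=2,p=2: even sum, c = 0+4 = 4
n=3,p=1: even sum, c = 4+3 = 7
n=3,p=2: odd sum, c = 7-2 = 5
n=3,p=3: even sum, c = 5+9 = 14

14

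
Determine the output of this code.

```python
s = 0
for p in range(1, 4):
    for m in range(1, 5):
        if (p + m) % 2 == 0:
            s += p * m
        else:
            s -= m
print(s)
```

12

p=1,m=1: even sum, s = 0+1 = 1
p=1,m=2: odd sum, s = 1-2 = -1
p=1,m=3: even sum, s = (-1)+3 = 2
p=1,m=4: odd sum, s = 2-4 = -2
p=2,m=1: odd sum, s = (-2)-1 = -3
p=2,m=2: even sum, s = (-3)+4 = 1
p=2,m=3: odd sum, s = 1-3 = -2
p=2,m=4: even sum, s = (-2)+8 = 6
p=3,m=1: even sum, s = 6+3 = 9
p=3,m=2: odd sum, s = 9-2 = 7
p=3,m=3: even sum, s = 7+9 = 16
p=3,m=4: odd sum, s = 16-4 = 12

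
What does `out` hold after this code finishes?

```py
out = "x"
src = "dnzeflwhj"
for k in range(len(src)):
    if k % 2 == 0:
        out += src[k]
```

'xdzfwj'

k=0: add 'd' → 'xd'
k=1: skip
k=2: add 'z' → 'xdz'
k=3: skip
k=4: add 'f' → 'xdzf'
k=5: skip
k=6: add 'w' → 'xdzfw'
k=7: skip
k=8: add 'j' → 'xdzfwj'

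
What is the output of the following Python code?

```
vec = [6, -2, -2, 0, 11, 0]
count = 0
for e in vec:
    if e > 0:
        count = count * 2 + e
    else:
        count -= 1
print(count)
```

e=6: >0, count = 0*2+6 = 6
e=-2: not >0, count = 6-1 = 5
e=-2: not >0, count = 5-1 = 4
e=0: not >0, count = 4-1 = 3
e=11: >0, count = 3*2+11 = 17
e=0: not >0, count = 17-1 = 16

16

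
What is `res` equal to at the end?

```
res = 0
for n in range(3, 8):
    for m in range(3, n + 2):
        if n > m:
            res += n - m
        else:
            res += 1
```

n=3,m=3: not 3>3, res = 0+1 = 1
n=3,m=4: not 3>4, res = 1+1 = 2
n=4,m=3: 4>3, res = 2+1 = 3
n=4,m=4: not 4>4, res = 3+1 = 4
n=4,m=5: not 4>5, res = 4+1 = 5
n=5,m=3: 5>3, res = 5+2 = 7
n=5,m=4: 5>4, res = 7+1 = 8
n=5,m=5: not 5>5, res = 8+1 = 9
n=5,m=6: not 5>6, res = 9+1 = 10
n=6,m=3: 6>3, res = 10+3 = 13
n=6,m=4: 6>4, res = 13+2 = 15
n=6,m=5: 6>5, res = 15+1 = 16
n=6,m=6: not 6>6, res = 16+1 = 17
n=6,m=7: not 6>7, res = 17+1 = 18
n=7,m=3: 7>3, res = 18+4 = 22
n=7,m=4: 7>4, res = 22+3 = 25
n=7,m=5: 7>5, res = 25+2 = 27
n=7,m=6: 7>6, res = 27+1 = 28
n=7,m=7: not 7>7, res = 28+1 = 29
n=7,m=8: not 7>8, res = 29+1 = 30

30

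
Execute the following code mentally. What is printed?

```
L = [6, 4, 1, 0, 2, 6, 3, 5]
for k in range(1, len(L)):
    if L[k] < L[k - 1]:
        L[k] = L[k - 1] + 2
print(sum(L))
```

k=1: 4<6, L[1] = 6+2 = 8 → [6, 8, 1, 0, 2, 6, 3, 5]
k=2: 1<8, L[2] = 8+2 = 10 → [6, 8, 10, 0, 2, 6, 3, 5]
k=3: 0<10, L[3] = 10+2 = 12 → [6, 8, 10, 12, 2, 6, 3, 5]
k=4: 2<12, L[4] = 12+2 = 14 → [6, 8, 10, 12, 14, 6, 3, 5]
k=5: 6<14, L[5] = 14+2 = 16 → [6, 8, 10, 12, 14, 16, 3, 5]
k=6: 3<16, L[6] = 16+2 = 18 → [6, 8, 10, 12, 14, 16, 18, 5]
k=7: 5<18, L[7] = 18+2 = 20 → [6, 8, 10, 12, 14, 16, 18, 20]
sum = 104

104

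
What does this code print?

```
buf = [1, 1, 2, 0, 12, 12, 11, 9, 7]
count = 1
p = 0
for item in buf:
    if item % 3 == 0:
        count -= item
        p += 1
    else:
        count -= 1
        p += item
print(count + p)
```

item=1: not %3==0, count = 1-1 = 0; p=1
item=1: not %3==0, count = 0-1 = -1; p=2
item=2: not %3==0, count = (-1)-1 = -2; p=4
item=0: %3==0, count = (-2)-0 = -2; p=5
item=12: %3==0, count = (-2)-12 = -14; p=6
item=12: %3==0, count = (-14)-12 = -26; p=7
item=11: not %3==0, count = (-26)-1 = -27; p=18
item=9: %3==0, count = (-27)-9 = -36; p=19
item=7: not %3==0, count = (-36)-1 = -37; p=26
count+p = (-37)+26 = -11

-11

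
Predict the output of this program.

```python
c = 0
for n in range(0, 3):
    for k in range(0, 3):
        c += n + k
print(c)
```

n=0,k=0: c = 0+0 = 0
n=0,k=1: c = 0+1 = 1
n=0,k=2: c = 1+2 = 3
n=1,k=0: c = 3+1 = 4
n=1,k=1: c = 4+2 = 6
n=1,k=2: c = 6+3 = 9
n=2,k=0: c = 9+2 = 11
n=2,k=1: c = 11+3 = 14
n=2,k=2: c = 14+4 = 18

18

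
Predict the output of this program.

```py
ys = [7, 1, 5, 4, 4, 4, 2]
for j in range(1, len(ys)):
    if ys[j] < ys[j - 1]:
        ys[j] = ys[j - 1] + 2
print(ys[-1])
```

j=1: 1<7, ys[1] = 7+2 = 9 → [7, 9, 5, 4, 4, 4, 2]
j=2: 5<9, ys[2] = 9+2 = 11 → [7, 9, 11, 4, 4, 4, 2]
j=3: 4<11, ys[3] = 11+2 = 13 → [7, 9, 11, 13, 4, 4, 2]
j=4: 4<13, ys[4] = 13+2 = 15 → [7, 9, 11, 13, 15, 4, 2]
j=5: 4<15, ys[5] = 15+2 = 17 → [7, 9, 11, 13, 15, 17, 2]
j=6: 2<17, ys[6] = 17+2 = 19 → [7, 9, 11, 13, 15, 17, 19]

19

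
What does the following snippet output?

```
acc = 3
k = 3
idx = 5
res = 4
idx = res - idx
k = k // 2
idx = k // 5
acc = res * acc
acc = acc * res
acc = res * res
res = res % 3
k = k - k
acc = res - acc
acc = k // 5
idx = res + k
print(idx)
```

1

idx = 4-5 = -1
k = 3//2 = 1
idx = 1//5 = 0
acc = 4*3 = 12
acc = 12*4 = 48
acc = 4*4 = 16
res = 4%3 = 1
k = 1-1 = 0
acc = 1-16 = -15
acc = 0//5 = 0
idx = 1+0 = 1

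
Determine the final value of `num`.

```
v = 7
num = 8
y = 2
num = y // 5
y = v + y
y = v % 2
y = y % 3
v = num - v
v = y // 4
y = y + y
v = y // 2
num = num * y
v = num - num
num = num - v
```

0

num = 2//5 = 0
y = 7+2 = 9
y = 7%2 = 1
y = 1%3 = 1
v = 0-7 = -7
v = 1//4 = 0
y = 1+1 = 2
v = 2//2 = 1
num = 0*2 = 0
v = 0-0 = 0
num = 0-0 = 0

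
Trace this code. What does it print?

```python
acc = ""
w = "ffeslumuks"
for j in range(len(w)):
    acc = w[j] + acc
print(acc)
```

j=0: prepend 'f' → 'f'
j=1: prepend 'f' → 'ff'
j=2: prepend 'e' → 'eff'
j=3: prepend 's' → 'seff'
j=4: prepend 'l' → 'lseff'
j=5: prepend 'u' → 'ulseff'
j=6: prepend 'm' → 'mulseff'
j=7: prepend 'u' → 'umulseff'
j=8: prepend 'k' → 'kumulseff'
j=9: prepend 's' → 'skumulseff'

skumulseff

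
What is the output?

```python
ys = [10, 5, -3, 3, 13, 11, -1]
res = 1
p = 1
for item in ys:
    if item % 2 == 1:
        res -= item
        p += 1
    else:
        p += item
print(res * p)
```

item=10: not odd; p=11
item=5: odd, res = 1-5 = -4; p=12
item=-3: odd, res = (-4)-(-3) = -1; p=13
item=3: odd, res = (-1)-3 = -4; p=14
item=13: odd, res = (-4)-13 = -17; p=15
item=11: odd, res = (-17)-11 = -28; p=16
item=-1: odd, res = (-28)-(-1) = -27; p=17
res*p = (-27)*17 = -459

-459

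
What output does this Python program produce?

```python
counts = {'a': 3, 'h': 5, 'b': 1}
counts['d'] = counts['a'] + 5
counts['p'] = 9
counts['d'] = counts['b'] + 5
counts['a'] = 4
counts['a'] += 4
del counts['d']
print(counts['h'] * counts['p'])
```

counts['d'] = counts['a']+5 = 8 → {'a': 3, 'h': 5, 'b': 1, 'd': 8}
counts['p'] = 9 → {'a': 3, 'h': 5, 'b': 1, 'd': 8, 'p': 9}
counts['d'] = counts['b']+5 = 6 → {'a': 3, 'h': 5, 'b': 1, 'd': 6, 'p': 9}
counts['a'] = 4 → {'a': 4, 'h': 5, 'b': 1, 'd': 6, 'p': 9}
counts['a'] = 4+4 = 8 → {'a': 8, 'h': 5, 'b': 1, 'd': 6, 'p': 9}
del 'd' → {'a': 8, 'h': 5, 'b': 1, 'p': 9}
counts['h']*counts['p'] = 5*9 = 45

45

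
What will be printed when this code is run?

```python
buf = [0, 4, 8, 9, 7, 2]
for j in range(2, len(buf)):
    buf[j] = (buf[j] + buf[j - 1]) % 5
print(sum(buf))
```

10

j=2: buf[2] = (8+4)%5 = 2 → [0, 4, 2, 9, 7, 2]
j=3: buf[3] = (9+2)%5 = 1 → [0, 4, 2, 1, 7, 2]
j=4: buf[4] = (7+1)%5 = 3 → [0, 4, 2, 1, 3, 2]
j=5: buf[5] = (2+3)%5 = 0 → [0, 4, 2, 1, 3, 0]
sum = 10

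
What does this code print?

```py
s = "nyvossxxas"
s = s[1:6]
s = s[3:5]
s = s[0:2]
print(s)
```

slice [1:6] → 'yvoss'
slice [3:5] → 'ss'
slice [0:2] → 'ss'

ss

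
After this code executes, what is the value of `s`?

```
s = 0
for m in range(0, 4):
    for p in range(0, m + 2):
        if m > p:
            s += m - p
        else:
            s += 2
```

m=0,p=0: not 0>0, s = 0+2 = 2
m=0,p=1: not 0>1, s = 2+2 = 4
m=1,p=0: 1>0, s = 4+1 = 5
m=1,p=1: not 1>1, s = 5+2 = 7
m=1,p=2: not 1>2, s = 7+2 = 9
m=2,p=0: 2>0, s = 9+2 = 11
m=2,p=1: 2>1, s = 11+1 = 12
m=2,p=2: not 2>2, s = 12+2 = 14
m=2,p=3: not 2>3, s = 14+2 = 16
m=3,p=0: 3>0, s = 16+3 = 19
m=3,p=1: 3>1, s = 19+2 = 21
m=3,p=2: 3>2, s = 21+1 = 22
m=3,p=3: not 3>3, s = 22+2 = 24
m=3,p=4: not 3>4, s = 24+2 = 26

26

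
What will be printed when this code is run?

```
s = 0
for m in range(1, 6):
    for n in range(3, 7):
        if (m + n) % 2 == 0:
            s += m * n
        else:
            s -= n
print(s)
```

86

m=1,n=3: even sum, s = 0+3 = 3
m=1,n=4: odd sum, s = 3-4 = -1
m=1,n=5: even sum, s = (-1)+5 = 4
m=1,n=6: odd sum, s = 4-6 = -2
m=2,n=3: odd sum, s = (-2)-3 = -5
m=2,n=4: even sum, s = (-5)+8 = 3
m=2,n=5: odd sum, s = 3-5 = -2
m=2,n=6: even sum, s = (-2)+12 = 10
m=3,n=3: even sum, s = 10+9 = 19
m=3,n=4: odd sum, s = 19-4 = 15
m=3,n=5: even sum, s = 15+15 = 30
m=3,n=6: odd sum, s = 30-6 = 24
m=4,n=3: odd sum, s = 24-3 = 21
m=4,n=4: even sum, s = 21+16 = 37
m=4,n=5: odd sum, s = 37-5 = 32
m=4,n=6: even sum, s = 32+24 = 56
m=5,n=3: even sum, s = 56+15 = 71
m=5,n=4: odd sum, s = 71-4 = 67
m=5,n=5: even sum, s = 67+25 = 92
m=5,n=6: odd sum, s = 92-6 = 86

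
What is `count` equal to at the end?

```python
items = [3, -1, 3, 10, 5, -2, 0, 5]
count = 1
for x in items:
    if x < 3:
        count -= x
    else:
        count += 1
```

9

x=3: not <3, count = 1+1 = 2
x=-1: <3, count = 2-(-1) = 3
x=3: not <3, count = 3+1 = 4
x=10: not <3, count = 4+1 = 5
x=5: not <3, count = 5+1 = 6
x=-2: <3, count = 6-(-2) = 8
x=0: <3, count = 8-0 = 8
x=5: not <3, count = 8+1 = 9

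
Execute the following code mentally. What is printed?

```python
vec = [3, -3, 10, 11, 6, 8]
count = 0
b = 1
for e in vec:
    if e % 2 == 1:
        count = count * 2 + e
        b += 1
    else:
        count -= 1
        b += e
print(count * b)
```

364

e=3: odd, count = 0*2+3 = 3; b=2
e=-3: odd, count = 3*2+(-3) = 3; b=3
e=10: not odd, count = 3-1 = 2; b=13
e=11: odd, count = 2*2+11 = 15; b=14
e=6: not odd, count = 15-1 = 14; b=20
e=8: not odd, count = 14-1 = 13; b=28
count*b = 13*28 = 364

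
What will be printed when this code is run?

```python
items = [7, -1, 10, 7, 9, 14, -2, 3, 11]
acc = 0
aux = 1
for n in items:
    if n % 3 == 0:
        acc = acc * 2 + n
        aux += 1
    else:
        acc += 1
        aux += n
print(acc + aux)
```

n=7: not %3==0, acc = 0+1 = 1; aux=8
n=-1: not %3==0, acc = 1+1 = 2; aux=7
n=10: not %3==0, acc = 2+1 = 3; aux=17
n=7: not %3==0, acc = 3+1 = 4; aux=24
n=9: %3==0, acc = 4*2+9 = 17; aux=25
n=14: not %3==0, acc = 17+1 = 18; aux=39
n=-2: not %3==0, acc = 18+1 = 19; aux=37
n=3: %3==0, acc = 19*2+3 = 41; aux=38
n=11: not %3==0, acc = 41+1 = 42; aux=49
acc+aux = 42+49 = 91

91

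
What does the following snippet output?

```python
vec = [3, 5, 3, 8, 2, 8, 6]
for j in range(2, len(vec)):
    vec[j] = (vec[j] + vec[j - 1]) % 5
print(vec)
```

[3, 5, 3, 1, 3, 1, 2]

j=2: vec[2] = (3+5)%5 = 3 → [3, 5, 3, 8, 2, 8, 6]
j=3: vec[3] = (8+3)%5 = 1 → [3, 5, 3, 1, 2, 8, 6]
j=4: vec[4] = (2+1)%5 = 3 → [3, 5, 3, 1, 3, 8, 6]
j=5: vec[5] = (8+3)%5 = 1 → [3, 5, 3, 1, 3, 1, 6]
j=6: vec[6] = (6+1)%5 = 2 → [3, 5, 3, 1, 3, 1, 2]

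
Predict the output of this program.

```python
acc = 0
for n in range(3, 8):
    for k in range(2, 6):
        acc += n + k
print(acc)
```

n=3,k=2: acc = 0+5 = 5
n=3,k=3: acc = 5+6 = 11
n=3,k=4: acc = 11+7 = 18
n=3,k=5: acc = 18+8 = 26
n=4,k=2: acc = 26+6 = 32
n=4,k=3: acc = 32+7 = 39
n=4,k=4: acc = 39+8 = 47
n=4,k=5: acc = 47+9 = 56
n=5,k=2: acc = 56+7 = 63
n=5,k=3: acc = 63+8 = 71
n=5,k=4: acc = 71+9 = 80
n=5,k=5: acc = 80+10 = 90
n=6,k=2: acc = 90+8 = 98
n=6,k=3: acc = 98+9 = 107
n=6,k=4: acc = 107+10 = 117
n=6,k=5: acc = 117+11 = 128
n=7,k=2: acc = 128+9 = 137
n=7,k=3: acc = 137+10 = 147
n=7,k=4: acc = 147+11 = 158
n=7,k=5: acc = 158+12 = 170

170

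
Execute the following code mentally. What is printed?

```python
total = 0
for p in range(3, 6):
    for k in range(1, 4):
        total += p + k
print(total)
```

54

p=3,k=1: total = 0+4 = 4
p=3,k=2: total = 4+5 = 9
p=3,k=3: total = 9+6 = 15
p=4,k=1: total = 15+5 = 20
p=4,k=2: total = 20+6 = 26
p=4,k=3: total = 26+7 = 33
p=5,k=1: total = 33+6 = 39
p=5,k=2: total = 39+7 = 46
p=5,k=3: total = 46+8 = 54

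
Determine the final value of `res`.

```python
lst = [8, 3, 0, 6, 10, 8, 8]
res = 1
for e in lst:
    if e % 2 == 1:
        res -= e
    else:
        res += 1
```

e=8: not odd, res = 1+1 = 2
e=3: odd, res = 2-3 = -1
e=0: not odd, res = (-1)+1 = 0
e=6: not odd, res = 0+1 = 1
e=10: not odd, res = 1+1 = 2
e=8: not odd, res = 2+1 = 3
e=8: not odd, res = 3+1 = 4

4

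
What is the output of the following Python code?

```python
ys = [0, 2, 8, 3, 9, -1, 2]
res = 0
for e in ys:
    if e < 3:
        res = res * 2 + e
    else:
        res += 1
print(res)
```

e=0: <3, res = 0*2+0 = 0
e=2: <3, res = 0*2+2 = 2
e=8: not <3, res = 2+1 = 3
e=3: not <3, res = 3+1 = 4
e=9: not <3, res = 4+1 = 5
e=-1: <3, res = 5*2+(-1) = 9
e=2: <3, res = 9*2+2 = 20

20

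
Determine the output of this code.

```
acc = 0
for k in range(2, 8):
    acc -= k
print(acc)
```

-27

k=2: acc = 0-2 = -2
k=3: acc = (-2)-3 = -5
k=4: acc = (-5)-4 = -9
k=5: acc = (-9)-5 = -14
k=6: acc = (-14)-6 = -20
k=7: acc = (-20)-7 = -27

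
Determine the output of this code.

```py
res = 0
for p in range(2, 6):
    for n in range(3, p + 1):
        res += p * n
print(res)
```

p=3,n=3: res = 0+9 = 9
p=4,n=3: res = 9+12 = 21
p=4,n=4: res = 21+16 = 37
p=5,n=3: res = 37+15 = 52
p=5,n=4: res = 52+20 = 72
p=5,n=5: res = 72+25 = 97

97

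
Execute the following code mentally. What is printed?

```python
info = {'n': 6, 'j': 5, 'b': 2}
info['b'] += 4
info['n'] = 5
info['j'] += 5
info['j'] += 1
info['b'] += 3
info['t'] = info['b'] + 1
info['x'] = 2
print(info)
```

{'n': 5, 'j': 11, 'b': 9, 't': 10, 'x': 2}

info['b'] = 2+4 = 6 → {'n': 6, 'j': 5, 'b': 6}
info['n'] = 5 → {'n': 5, 'j': 5, 'b': 6}
info['j'] = 5+5 = 10 → {'n': 5, 'j': 10, 'b': 6}
info['j'] = 10+1 = 11 → {'n': 5, 'j': 11, 'b': 6}
info['b'] = 6+3 = 9 → {'n': 5, 'j': 11, 'b': 9}
info['t'] = info['b']+1 = 10 → {'n': 5, 'j': 11, 'b': 9, 't': 10}
info['x'] = 2 → {'n': 5, 'j': 11, 'b': 9, 't': 10, 'x': 2}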